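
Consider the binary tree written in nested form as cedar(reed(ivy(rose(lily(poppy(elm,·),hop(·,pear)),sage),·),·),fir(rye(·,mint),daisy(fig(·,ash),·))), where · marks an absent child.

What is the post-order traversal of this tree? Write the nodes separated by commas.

elm, poppy, pear, hop, lily, sage, rose, ivy, reed, mint, rye, ash, fig, daisy, fir, cedar

Post-order visits the left subtree, then the right subtree, then the node.
At cedar: go left to reed.
  At reed: go left to ivy.
    At ivy: go left to rose.
      At rose: go left to lily.
        At lily: go left to poppy.
          At poppy: go left to elm.
            elm is a leaf — visit elm.
          At poppy: no right child.
          Visit poppy.
        At lily: go right to hop.
          At hop: no left child.
          At hop: go right to pear.
            pear is a leaf — visit pear.
          Visit hop.
        Visit lily.
      At rose: go right to sage.
        sage is a leaf — visit sage.
      Visit rose.
    At ivy: no right child.
    Visit ivy.
  At reed: no right child.
  Visit reed.
At cedar: go right to fir.
  At fir: go left to rye.
    At rye: no left child.
    At rye: go right to mint.
      mint is a leaf — visit mint.
    Visit rye.
  At fir: go right to daisy.
    At daisy: go left to fig.
      At fig: no left child.
      At fig: go right to ash.
        ash is a leaf — visit ash.
      Visit fig.
    At daisy: no right child.
    Visit daisy.
  Visit fir.
Visit cedar.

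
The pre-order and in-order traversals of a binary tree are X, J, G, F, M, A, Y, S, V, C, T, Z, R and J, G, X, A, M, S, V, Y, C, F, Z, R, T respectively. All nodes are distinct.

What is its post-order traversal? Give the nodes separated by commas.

G, J, A, V, S, C, Y, M, R, Z, T, F, X

The first element of pre-order is the root; it splits in-order into left and right subtrees.
Root X: left subtree has 2 nodes {J, G}, right has 10 {A, M, S, V, Y, C, F, Z, R, T}.
  Root J: left subtree has 0 nodes { }, right has 1 {G}.
  Root F: left subtree has 6 nodes {A, M, S, V, Y, C}, right has 3 {Z, R, T}.
    Root M: left subtree has 1 node {A}, right has 4 {S, V, Y, C}.
      Root Y: left subtree has 2 nodes {S, V}, right has 1 {C}.
        Root S: left subtree has 0 nodes { }, right has 1 {V}.
    Root T: left subtree has 2 nodes {Z, R}, right has 0 { }.
      Root Z: left subtree has 0 nodes { }, right has 1 {R}.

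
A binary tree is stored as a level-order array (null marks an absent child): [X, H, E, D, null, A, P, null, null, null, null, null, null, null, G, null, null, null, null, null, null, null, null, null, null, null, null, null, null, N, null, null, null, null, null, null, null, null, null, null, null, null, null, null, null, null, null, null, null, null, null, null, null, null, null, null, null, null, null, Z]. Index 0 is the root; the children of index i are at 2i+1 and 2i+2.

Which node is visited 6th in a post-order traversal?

Post-order visits the left subtree, then the right subtree, then the node.
At X: go left to H.
  At H: go left to D.
    D is a leaf — visit D.
  At H: no right child.
  Visit H.
At X: go right to E.
  At E: go left to A.
    A is a leaf — visit A.
  At E: go right to P.
    At P: no left child.
    At P: go right to G.
      At G: go left to N.
        At N: go left to Z.
          Z is a leaf — visit Z.
        At N: no right child.
        Visit N.
      At G: no right child.
      Visit G.
    Visit P.
  Visit E.
Visit X.
Full post-order sequence: D, H, A, Z, N, G, P, E, X.

G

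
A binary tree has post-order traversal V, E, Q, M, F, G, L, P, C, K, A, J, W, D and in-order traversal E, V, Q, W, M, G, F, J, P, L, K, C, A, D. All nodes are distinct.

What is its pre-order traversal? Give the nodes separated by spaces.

D W Q E V J G M F A K P L C

The last element of post-order is the root; it splits in-order into left and right subtrees.
Root D: left subtree has 13 nodes {E, V, Q, W, M, G, F, J, P, L, K, C, A}, right has 0 { }.
  Root W: left subtree has 3 nodes {E, V, Q}, right has 9 {M, G, F, J, P, L, K, C, A}.
    Root Q: left subtree has 2 nodes {E, V}, right has 0 { }.
      Root E: left subtree has 0 nodes { }, right has 1 {V}.
    Root J: left subtree has 3 nodes {M, G, F}, right has 5 {P, L, K, C, A}.
      Root G: left subtree has 1 node {M}, right has 1 {F}.
      Root A: left subtree has 4 nodes {P, L, K, C}, right has 0 { }.
        Root K: left subtree has 2 nodes {P, L}, right has 1 {C}.
          Root P: left subtree has 0 nodes { }, right has 1 {L}.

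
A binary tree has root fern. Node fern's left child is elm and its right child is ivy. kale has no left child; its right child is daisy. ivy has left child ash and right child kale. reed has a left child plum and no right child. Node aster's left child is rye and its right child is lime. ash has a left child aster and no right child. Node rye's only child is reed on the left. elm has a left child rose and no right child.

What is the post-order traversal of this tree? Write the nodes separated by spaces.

rose elm plum reed rye lime aster ash daisy kale ivy fern

Post-order visits the left subtree, then the right subtree, then the node.
At fern: go left to elm.
  At elm: go left to rose.
    rose is a leaf — visit rose.
  At elm: no right child.
  Visit elm.
At fern: go right to ivy.
  At ivy: go left to ash.
    At ash: go left to aster.
      At aster: go left to rye.
        At rye: go left to reed.
          At reed: go left to plum.
            plum is a leaf — visit plum.
          At reed: no right child.
          Visit reed.
        At rye: no right child.
        Visit rye.
      At aster: go right to lime.
        lime is a leaf — visit lime.
      Visit aster.
    At ash: no right child.
    Visit ash.
  At ivy: go right to kale.
    At kale: no left child.
    At kale: go right to daisy.
      daisy is a leaf — visit daisy.
    Visit kale.
  Visit ivy.
Visit fern.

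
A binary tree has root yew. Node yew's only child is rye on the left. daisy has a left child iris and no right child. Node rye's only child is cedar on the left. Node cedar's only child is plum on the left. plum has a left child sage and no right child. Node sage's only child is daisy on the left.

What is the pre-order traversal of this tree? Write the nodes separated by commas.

Pre-order visits the node, then its left subtree, then its right subtree.
Visit yew.
At yew: go left to rye.
  Visit rye.
  At rye: go left to cedar.
    Visit cedar.
    At cedar: go left to plum.
      Visit plum.
      At plum: go left to sage.
        Visit sage.
        At sage: go left to daisy.
          Visit daisy.
          At daisy: go left to iris.
            iris is a leaf — visit iris.
          At daisy: no right child.
        At sage: no right child.
      At plum: no right child.
    At cedar: no right child.
  At rye: no right child.
At yew: no right child.

yew, rye, cedar, plum, sage, daisy, iris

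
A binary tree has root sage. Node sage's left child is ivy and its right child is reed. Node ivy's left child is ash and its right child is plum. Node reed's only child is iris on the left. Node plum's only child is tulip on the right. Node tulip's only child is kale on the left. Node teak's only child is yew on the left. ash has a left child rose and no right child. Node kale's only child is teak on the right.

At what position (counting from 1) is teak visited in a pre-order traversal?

8

Pre-order visits the node, then its left subtree, then its right subtree.
Visit sage.
At sage: go left to ivy.
  Visit ivy.
  At ivy: go left to ash.
    Visit ash.
    At ash: go left to rose.
      rose is a leaf — visit rose.
    At ash: no right child.
  At ivy: go right to plum.
    Visit plum.
    At plum: no left child.
    At plum: go right to tulip.
      Visit tulip.
      At tulip: go left to kale.
        Visit kale.
        At kale: no left child.
        At kale: go right to teak.
          Visit teak.
          At teak: go left to yew.
            yew is a leaf — visit yew.
          At teak: no right child.
      At tulip: no right child.
At sage: go right to reed.
  Visit reed.
  At reed: go left to iris.
    iris is a leaf — visit iris.
  At reed: no right child.
Full pre-order sequence: sage, ivy, ash, rose, plum, tulip, kale, teak, yew, reed, iris.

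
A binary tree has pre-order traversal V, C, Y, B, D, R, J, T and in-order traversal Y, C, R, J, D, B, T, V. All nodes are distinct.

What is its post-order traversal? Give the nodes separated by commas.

Y, J, R, D, T, B, C, V

The first element of pre-order is the root; it splits in-order into left and right subtrees.
Root V: left subtree has 7 nodes {Y, C, R, J, D, B, T}, right has 0 { }.
  Root C: left subtree has 1 node {Y}, right has 5 {R, J, D, B, T}.
    Root B: left subtree has 3 nodes {R, J, D}, right has 1 {T}.
      Root D: left subtree has 2 nodes {R, J}, right has 0 { }.
        Root R: left subtree has 0 nodes { }, right has 1 {J}.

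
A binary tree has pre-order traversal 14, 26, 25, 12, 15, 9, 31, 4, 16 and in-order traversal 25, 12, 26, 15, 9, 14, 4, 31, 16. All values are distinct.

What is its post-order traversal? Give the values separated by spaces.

12 25 9 15 26 4 16 31 14

The first element of pre-order is the root; it splits in-order into left and right subtrees.
Root 14: left subtree has 5 nodes {25, 12, 26, 15, 9}, right has 3 {4, 31, 16}.
  Root 26: left subtree has 2 nodes {25, 12}, right has 2 {15, 9}.
    Root 25: left subtree has 0 nodes { }, right has 1 {12}.
    Root 15: left subtree has 0 nodes { }, right has 1 {9}.
  Root 31: left subtree has 1 node {4}, right has 1 {16}.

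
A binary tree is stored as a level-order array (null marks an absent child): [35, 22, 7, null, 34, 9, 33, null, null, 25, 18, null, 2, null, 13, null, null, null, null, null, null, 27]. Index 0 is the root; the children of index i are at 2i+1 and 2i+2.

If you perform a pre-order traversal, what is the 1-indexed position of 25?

4

Pre-order visits the node, then its left subtree, then its right subtree.
Visit 35.
At 35: go left to 22.
  Visit 22.
  At 22: no left child.
  At 22: go right to 34.
    Visit 34.
    At 34: go left to 25.
      25 is a leaf — visit 25.
    At 34: go right to 18.
      Visit 18.
      At 18: go left to 27.
        27 is a leaf — visit 27.
      At 18: no right child.
At 35: go right to 7.
  Visit 7.
  At 7: go left to 9.
    Visit 9.
    At 9: no left child.
    At 9: go right to 2.
      2 is a leaf — visit 2.
  At 7: go right to 33.
    Visit 33.
    At 33: no left child.
    At 33: go right to 13.
      13 is a leaf — visit 13.
Full pre-order sequence: 35, 22, 34, 25, 18, 27, 7, 9, 2, 33, 13.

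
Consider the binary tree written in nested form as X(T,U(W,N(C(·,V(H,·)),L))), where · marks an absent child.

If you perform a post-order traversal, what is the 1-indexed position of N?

7

Post-order visits the left subtree, then the right subtree, then the node.
At X: go left to T.
  T is a leaf — visit T.
At X: go right to U.
  At U: go left to W.
    W is a leaf — visit W.
  At U: go right to N.
    At N: go left to C.
      At C: no left child.
      At C: go right to V.
        At V: go left to H.
          H is a leaf — visit H.
        At V: no right child.
        Visit V.
      Visit C.
    At N: go right to L.
      L is a leaf — visit L.
    Visit N.
  Visit U.
Visit X.
Full post-order sequence: T, W, H, V, C, L, N, U, X.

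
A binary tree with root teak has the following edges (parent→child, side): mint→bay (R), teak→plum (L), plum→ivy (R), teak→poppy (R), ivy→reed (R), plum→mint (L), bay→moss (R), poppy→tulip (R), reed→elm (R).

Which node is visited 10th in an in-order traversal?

In-order visits the left subtree, then the node, then the right subtree.
At teak: go left to plum.
  At plum: go left to mint.
    At mint: no left child.
    Visit mint.
    At mint: go right to bay.
      At bay: no left child.
      Visit bay.
      At bay: go right to moss.
        moss is a leaf — visit moss.
  Visit plum.
  At plum: go right to ivy.
    At ivy: no left child.
    Visit ivy.
    At ivy: go right to reed.
      At reed: no left child.
      Visit reed.
      At reed: go right to elm.
        elm is a leaf — visit elm.
Visit teak.
At teak: go right to poppy.
  At poppy: no left child.
  Visit poppy.
  At poppy: go right to tulip.
    tulip is a leaf — visit tulip.
Full in-order sequence: mint, bay, moss, plum, ivy, reed, elm, teak, poppy, tulip.

tulip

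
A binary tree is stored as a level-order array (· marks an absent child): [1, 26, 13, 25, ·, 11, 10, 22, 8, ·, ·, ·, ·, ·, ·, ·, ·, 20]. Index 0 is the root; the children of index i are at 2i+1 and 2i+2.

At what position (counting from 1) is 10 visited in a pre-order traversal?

Pre-order visits the node, then its left subtree, then its right subtree.
Visit 1.
At 1: go left to 26.
  Visit 26.
  At 26: go left to 25.
    Visit 25.
    At 25: go left to 22.
      22 is a leaf — visit 22.
    At 25: go right to 8.
      Visit 8.
      At 8: go left to 20.
        20 is a leaf — visit 20.
      At 8: no right child.
  At 26: no right child.
At 1: go right to 13.
  Visit 13.
  At 13: go left to 11.
    11 is a leaf — visit 11.
  At 13: go right to 10.
    10 is a leaf — visit 10.
Full pre-order sequence: 1, 26, 25, 22, 8, 20, 13, 11, 10.

9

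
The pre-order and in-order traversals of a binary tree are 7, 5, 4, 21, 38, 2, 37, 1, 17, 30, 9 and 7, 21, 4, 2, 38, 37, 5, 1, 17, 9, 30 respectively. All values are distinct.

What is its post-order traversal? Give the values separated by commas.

21, 2, 37, 38, 4, 9, 30, 17, 1, 5, 7

The first element of pre-order is the root; it splits in-order into left and right subtrees.
Root 7: left subtree has 0 nodes { }, right has 10 {21, 4, 2, 38, 37, 5, 1, 17, 9, 30}.
  Root 5: left subtree has 5 nodes {21, 4, 2, 38, 37}, right has 4 {1, 17, 9, 30}.
    Root 4: left subtree has 1 node {21}, right has 3 {2, 38, 37}.
      Root 38: left subtree has 1 node {2}, right has 1 {37}.
    Root 1: left subtree has 0 nodes { }, right has 3 {17, 9, 30}.
      Root 17: left subtree has 0 nodes { }, right has 2 {9, 30}.
        Root 30: left subtree has 1 node {9}, right has 0 { }.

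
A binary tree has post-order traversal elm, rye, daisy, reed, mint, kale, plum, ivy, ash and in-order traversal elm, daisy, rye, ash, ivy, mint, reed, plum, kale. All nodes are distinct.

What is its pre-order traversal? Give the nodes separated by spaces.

The last element of post-order is the root; it splits in-order into left and right subtrees.
Root ash: left subtree has 3 nodes {elm, daisy, rye}, right has 5 {ivy, mint, reed, plum, kale}.
  Root daisy: left subtree has 1 node {elm}, right has 1 {rye}.
  Root ivy: left subtree has 0 nodes { }, right has 4 {mint, reed, plum, kale}.
    Root plum: left subtree has 2 nodes {mint, reed}, right has 1 {kale}.
      Root mint: left subtree has 0 nodes { }, right has 1 {reed}.

ash daisy elm rye ivy plum mint reed kale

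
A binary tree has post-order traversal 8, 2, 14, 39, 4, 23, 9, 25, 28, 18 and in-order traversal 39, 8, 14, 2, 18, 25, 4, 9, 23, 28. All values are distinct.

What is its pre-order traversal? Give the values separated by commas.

18, 39, 14, 8, 2, 28, 25, 9, 4, 23

The last element of post-order is the root; it splits in-order into left and right subtrees.
Root 18: left subtree has 4 nodes {39, 8, 14, 2}, right has 5 {25, 4, 9, 23, 28}.
  Root 39: left subtree has 0 nodes { }, right has 3 {8, 14, 2}.
    Root 14: left subtree has 1 node {8}, right has 1 {2}.
  Root 28: left subtree has 4 nodes {25, 4, 9, 23}, right has 0 { }.
    Root 25: left subtree has 0 nodes { }, right has 3 {4, 9, 23}.
      Root 9: left subtree has 1 node {4}, right has 1 {23}.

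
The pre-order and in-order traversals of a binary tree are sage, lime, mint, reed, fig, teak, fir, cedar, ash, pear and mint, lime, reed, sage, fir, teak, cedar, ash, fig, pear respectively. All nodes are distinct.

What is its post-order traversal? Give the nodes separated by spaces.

The first element of pre-order is the root; it splits in-order into left and right subtrees.
Root sage: left subtree has 3 nodes {mint, lime, reed}, right has 6 {fir, teak, cedar, ash, fig, pear}.
  Root lime: left subtree has 1 node {mint}, right has 1 {reed}.
  Root fig: left subtree has 4 nodes {fir, teak, cedar, ash}, right has 1 {pear}.
    Root teak: left subtree has 1 node {fir}, right has 2 {cedar, ash}.
      Root cedar: left subtree has 0 nodes { }, right has 1 {ash}.

mint reed lime fir ash cedar teak pear fig sage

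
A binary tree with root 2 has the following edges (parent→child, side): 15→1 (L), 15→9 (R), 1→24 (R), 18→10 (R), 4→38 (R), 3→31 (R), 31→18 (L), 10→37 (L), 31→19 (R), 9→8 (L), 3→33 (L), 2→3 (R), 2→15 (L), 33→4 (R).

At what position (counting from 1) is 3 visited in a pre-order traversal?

7

Pre-order visits the node, then its left subtree, then its right subtree.
Visit 2.
At 2: go left to 15.
  Visit 15.
  At 15: go left to 1.
    Visit 1.
    At 1: no left child.
    At 1: go right to 24.
      24 is a leaf — visit 24.
  At 15: go right to 9.
    Visit 9.
    At 9: go left to 8.
      8 is a leaf — visit 8.
    At 9: no right child.
At 2: go right to 3.
  Visit 3.
  At 3: go left to 33.
    Visit 33.
    At 33: no left child.
    At 33: go right to 4.
      Visit 4.
      At 4: no left child.
      At 4: go right to 38.
        38 is a leaf — visit 38.
  At 3: go right to 31.
    Visit 31.
    At 31: go left to 18.
      Visit 18.
      At 18: no left child.
      At 18: go right to 10.
        Visit 10.
        At 10: go left to 37.
          37 is a leaf — visit 37.
        At 10: no right child.
    At 31: go right to 19.
      19 is a leaf — visit 19.
Full pre-order sequence: 2, 15, 1, 24, 9, 8, 3, 33, 4, 38, 31, 18, 10, 37, 19.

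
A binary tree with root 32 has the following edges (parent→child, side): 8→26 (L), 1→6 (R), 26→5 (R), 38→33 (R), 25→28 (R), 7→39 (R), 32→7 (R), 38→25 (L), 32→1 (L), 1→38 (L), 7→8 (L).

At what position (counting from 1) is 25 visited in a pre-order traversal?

Pre-order visits the node, then its left subtree, then its right subtree.
Visit 32.
At 32: go left to 1.
  Visit 1.
  At 1: go left to 38.
    Visit 38.
    At 38: go left to 25.
      Visit 25.
      At 25: no left child.
      At 25: go right to 28.
        28 is a leaf — visit 28.
    At 38: go right to 33.
      33 is a leaf — visit 33.
  At 1: go right to 6.
    6 is a leaf — visit 6.
At 32: go right to 7.
  Visit 7.
  At 7: go left to 8.
    Visit 8.
    At 8: go left to 26.
      Visit 26.
      At 26: no left child.
      At 26: go right to 5.
        5 is a leaf — visit 5.
    At 8: no right child.
  At 7: go right to 39.
    39 is a leaf — visit 39.
Full pre-order sequence: 32, 1, 38, 25, 28, 33, 6, 7, 8, 26, 5, 39.

4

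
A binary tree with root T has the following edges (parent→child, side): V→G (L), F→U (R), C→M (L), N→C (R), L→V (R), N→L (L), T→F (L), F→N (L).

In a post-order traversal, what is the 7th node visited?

Post-order visits the left subtree, then the right subtree, then the node.
At T: go left to F.
  At F: go left to N.
    At N: go left to L.
      At L: no left child.
      At L: go right to V.
        At V: go left to G.
          G is a leaf — visit G.
        At V: no right child.
        Visit V.
      Visit L.
    At N: go right to C.
      At C: go left to M.
        M is a leaf — visit M.
      At C: no right child.
      Visit C.
    Visit N.
  At F: go right to U.
    U is a leaf — visit U.
  Visit F.
At T: no right child.
Visit T.
Full post-order sequence: G, V, L, M, C, N, U, F, T.

U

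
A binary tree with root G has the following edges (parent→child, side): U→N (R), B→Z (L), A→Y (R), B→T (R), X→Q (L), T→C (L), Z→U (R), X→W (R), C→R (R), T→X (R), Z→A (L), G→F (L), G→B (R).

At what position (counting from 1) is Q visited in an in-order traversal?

In-order visits the left subtree, then the node, then the right subtree.
At G: go left to F.
  F is a leaf — visit F.
Visit G.
At G: go right to B.
  At B: go left to Z.
    At Z: go left to A.
      At A: no left child.
      Visit A.
      At A: go right to Y.
        Y is a leaf — visit Y.
    Visit Z.
    At Z: go right to U.
      At U: no left child.
      Visit U.
      At U: go right to N.
        N is a leaf — visit N.
  Visit B.
  At B: go right to T.
    At T: go left to C.
      At C: no left child.
      Visit C.
      At C: go right to R.
        R is a leaf — visit R.
    Visit T.
    At T: go right to X.
      At X: go left to Q.
        Q is a leaf — visit Q.
      Visit X.
      At X: go right to W.
        W is a leaf — visit W.
Full in-order sequence: F, G, A, Y, Z, U, N, B, C, R, T, Q, X, W.

12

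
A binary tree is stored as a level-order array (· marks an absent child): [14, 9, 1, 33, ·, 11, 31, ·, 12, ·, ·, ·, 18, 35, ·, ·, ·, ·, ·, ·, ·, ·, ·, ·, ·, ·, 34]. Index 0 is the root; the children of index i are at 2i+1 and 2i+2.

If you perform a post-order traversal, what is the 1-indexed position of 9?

3

Post-order visits the left subtree, then the right subtree, then the node.
At 14: go left to 9.
  At 9: go left to 33.
    At 33: no left child.
    At 33: go right to 12.
      12 is a leaf — visit 12.
    Visit 33.
  At 9: no right child.
  Visit 9.
At 14: go right to 1.
  At 1: go left to 11.
    At 11: no left child.
    At 11: go right to 18.
      At 18: no left child.
      At 18: go right to 34.
        34 is a leaf — visit 34.
      Visit 18.
    Visit 11.
  At 1: go right to 31.
    At 31: go left to 35.
      35 is a leaf — visit 35.
    At 31: no right child.
    Visit 31.
  Visit 1.
Visit 14.
Full post-order sequence: 12, 33, 9, 34, 18, 11, 35, 31, 1, 14.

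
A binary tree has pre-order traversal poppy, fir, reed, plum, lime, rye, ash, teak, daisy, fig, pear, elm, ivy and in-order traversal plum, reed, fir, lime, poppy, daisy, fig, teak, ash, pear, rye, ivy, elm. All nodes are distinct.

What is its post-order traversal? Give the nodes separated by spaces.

The first element of pre-order is the root; it splits in-order into left and right subtrees.
Root poppy: left subtree has 4 nodes {plum, reed, fir, lime}, right has 8 {daisy, fig, teak, ash, pear, rye, ivy, elm}.
  Root fir: left subtree has 2 nodes {plum, reed}, right has 1 {lime}.
    Root reed: left subtree has 1 node {plum}, right has 0 { }.
  Root rye: left subtree has 5 nodes {daisy, fig, teak, ash, pear}, right has 2 {ivy, elm}.
    Root ash: left subtree has 3 nodes {daisy, fig, teak}, right has 1 {pear}.
      Root teak: left subtree has 2 nodes {daisy, fig}, right has 0 { }.
        Root daisy: left subtree has 0 nodes { }, right has 1 {fig}.
    Root elm: left subtree has 1 node {ivy}, right has 0 { }.

plum reed lime fir fig daisy teak pear ash ivy elm rye poppy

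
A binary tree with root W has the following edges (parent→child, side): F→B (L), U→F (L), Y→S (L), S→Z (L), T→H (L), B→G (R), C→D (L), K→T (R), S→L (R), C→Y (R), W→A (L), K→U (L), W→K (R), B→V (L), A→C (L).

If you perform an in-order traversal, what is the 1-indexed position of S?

In-order visits the left subtree, then the node, then the right subtree.
At W: go left to A.
  At A: go left to C.
    At C: go left to D.
      D is a leaf — visit D.
    Visit C.
    At C: go right to Y.
      At Y: go left to S.
        At S: go left to Z.
          Z is a leaf — visit Z.
        Visit S.
        At S: go right to L.
          L is a leaf — visit L.
      Visit Y.
      At Y: no right child.
  Visit A.
  At A: no right child.
Visit W.
At W: go right to K.
  At K: go left to U.
    At U: go left to F.
      At F: go left to B.
        At B: go left to V.
          V is a leaf — visit V.
        Visit B.
        At B: go right to G.
          G is a leaf — visit G.
      Visit F.
      At F: no right child.
    Visit U.
    At U: no right child.
  Visit K.
  At K: go right to T.
    At T: go left to H.
      H is a leaf — visit H.
    Visit T.
    At T: no right child.
Full in-order sequence: D, C, Z, S, L, Y, A, W, V, B, G, F, U, K, H, T.

4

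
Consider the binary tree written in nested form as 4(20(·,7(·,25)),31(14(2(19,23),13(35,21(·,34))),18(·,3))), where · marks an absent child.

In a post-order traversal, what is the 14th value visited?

Post-order visits the left subtree, then the right subtree, then the node.
At 4: go left to 20.
  At 20: no left child.
  At 20: go right to 7.
    At 7: no left child.
    At 7: go right to 25.
      25 is a leaf — visit 25.
    Visit 7.
  Visit 20.
At 4: go right to 31.
  At 31: go left to 14.
    At 14: go left to 2.
      At 2: go left to 19.
        19 is a leaf — visit 19.
      At 2: go right to 23.
        23 is a leaf — visit 23.
      Visit 2.
    At 14: go right to 13.
      At 13: go left to 35.
        35 is a leaf — visit 35.
      At 13: go right to 21.
        At 21: no left child.
        At 21: go right to 34.
          34 is a leaf — visit 34.
        Visit 21.
      Visit 13.
    Visit 14.
  At 31: go right to 18.
    At 18: no left child.
    At 18: go right to 3.
      3 is a leaf — visit 3.
    Visit 18.
  Visit 31.
Visit 4.
Full post-order sequence: 25, 7, 20, 19, 23, 2, 35, 34, 21, 13, 14, 3, 18, 31, 4.

31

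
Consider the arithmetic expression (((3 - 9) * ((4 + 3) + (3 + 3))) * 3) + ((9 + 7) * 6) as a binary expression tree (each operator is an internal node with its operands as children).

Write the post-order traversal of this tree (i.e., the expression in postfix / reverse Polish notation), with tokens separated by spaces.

3 9 - 4 3 + 3 3 + + * 3 * 9 7 + 6 * +

Post-order on an expression tree gives postfix notation: for each operator, emit left operand, right operand, then the operator.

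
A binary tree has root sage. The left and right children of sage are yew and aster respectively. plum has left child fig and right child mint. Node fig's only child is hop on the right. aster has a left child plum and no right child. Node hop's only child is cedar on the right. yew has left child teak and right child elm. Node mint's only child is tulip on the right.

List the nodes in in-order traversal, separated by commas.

teak, yew, elm, sage, fig, hop, cedar, plum, mint, tulip, aster

In-order visits the left subtree, then the node, then the right subtree.
At sage: go left to yew.
  At yew: go left to teak.
    teak is a leaf — visit teak.
  Visit yew.
  At yew: go right to elm.
    elm is a leaf — visit elm.
Visit sage.
At sage: go right to aster.
  At aster: go left to plum.
    At plum: go left to fig.
      At fig: no left child.
      Visit fig.
      At fig: go right to hop.
        At hop: no left child.
        Visit hop.
        At hop: go right to cedar.
          cedar is a leaf — visit cedar.
    Visit plum.
    At plum: go right to mint.
      At mint: no left child.
      Visit mint.
      At mint: go right to tulip.
        tulip is a leaf — visit tulip.
  Visit aster.
  At aster: no right child.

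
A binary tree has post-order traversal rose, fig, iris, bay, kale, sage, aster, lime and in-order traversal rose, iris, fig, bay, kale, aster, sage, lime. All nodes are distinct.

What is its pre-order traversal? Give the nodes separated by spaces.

lime aster kale bay iris rose fig sage

The last element of post-order is the root; it splits in-order into left and right subtrees.
Root lime: left subtree has 7 nodes {rose, iris, fig, bay, kale, aster, sage}, right has 0 { }.
  Root aster: left subtree has 5 nodes {rose, iris, fig, bay, kale}, right has 1 {sage}.
    Root kale: left subtree has 4 nodes {rose, iris, fig, bay}, right has 0 { }.
      Root bay: left subtree has 3 nodes {rose, iris, fig}, right has 0 { }.
        Root iris: left subtree has 1 node {rose}, right has 1 {fig}.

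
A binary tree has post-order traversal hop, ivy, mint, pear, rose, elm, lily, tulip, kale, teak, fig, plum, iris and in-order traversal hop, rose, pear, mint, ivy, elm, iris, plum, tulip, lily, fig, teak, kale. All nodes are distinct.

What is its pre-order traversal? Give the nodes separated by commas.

The last element of post-order is the root; it splits in-order into left and right subtrees.
Root iris: left subtree has 6 nodes {hop, rose, pear, mint, ivy, elm}, right has 6 {plum, tulip, lily, fig, teak, kale}.
  Root elm: left subtree has 5 nodes {hop, rose, pear, mint, ivy}, right has 0 { }.
    Root rose: left subtree has 1 node {hop}, right has 3 {pear, mint, ivy}.
      Root pear: left subtree has 0 nodes { }, right has 2 {mint, ivy}.
        Root mint: left subtree has 0 nodes { }, right has 1 {ivy}.
  Root plum: left subtree has 0 nodes { }, right has 5 {tulip, lily, fig, teak, kale}.
    Root fig: left subtree has 2 nodes {tulip, lily}, right has 2 {teak, kale}.
      Root tulip: left subtree has 0 nodes { }, right has 1 {lily}.
      Root teak: left subtree has 0 nodes { }, right has 1 {kale}.

iris, elm, rose, hop, pear, mint, ivy, plum, fig, tulip, lily, teak, kale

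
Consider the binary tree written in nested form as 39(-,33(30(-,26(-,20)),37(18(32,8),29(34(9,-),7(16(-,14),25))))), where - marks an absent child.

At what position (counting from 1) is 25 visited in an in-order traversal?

16

In-order visits the left subtree, then the node, then the right subtree.
At 39: no left child.
Visit 39.
At 39: go right to 33.
  At 33: go left to 30.
    At 30: no left child.
    Visit 30.
    At 30: go right to 26.
      At 26: no left child.
      Visit 26.
      At 26: go right to 20.
        20 is a leaf — visit 20.
  Visit 33.
  At 33: go right to 37.
    At 37: go left to 18.
      At 18: go left to 32.
        32 is a leaf — visit 32.
      Visit 18.
      At 18: go right to 8.
        8 is a leaf — visit 8.
    Visit 37.
    At 37: go right to 29.
      At 29: go left to 34.
        At 34: go left to 9.
          9 is a leaf — visit 9.
        Visit 34.
        At 34: no right child.
      Visit 29.
      At 29: go right to 7.
        At 7: go left to 16.
          At 16: no left child.
          Visit 16.
          At 16: go right to 14.
            14 is a leaf — visit 14.
        Visit 7.
        At 7: go right to 25.
          25 is a leaf — visit 25.
Full in-order sequence: 39, 30, 26, 20, 33, 32, 18, 8, 37, 9, 34, 29, 16, 14, 7, 25.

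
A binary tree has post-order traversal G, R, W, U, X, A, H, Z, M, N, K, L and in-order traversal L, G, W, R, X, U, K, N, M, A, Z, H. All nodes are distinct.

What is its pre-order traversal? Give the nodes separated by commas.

The last element of post-order is the root; it splits in-order into left and right subtrees.
Root L: left subtree has 0 nodes { }, right has 11 {G, W, R, X, U, K, N, M, A, Z, H}.
  Root K: left subtree has 5 nodes {G, W, R, X, U}, right has 5 {N, M, A, Z, H}.
    Root X: left subtree has 3 nodes {G, W, R}, right has 1 {U}.
      Root W: left subtree has 1 node {G}, right has 1 {R}.
    Root N: left subtree has 0 nodes { }, right has 4 {M, A, Z, H}.
      Root M: left subtree has 0 nodes { }, right has 3 {A, Z, H}.
        Root Z: left subtree has 1 node {A}, right has 1 {H}.

L, K, X, W, G, R, U, N, M, Z, A, H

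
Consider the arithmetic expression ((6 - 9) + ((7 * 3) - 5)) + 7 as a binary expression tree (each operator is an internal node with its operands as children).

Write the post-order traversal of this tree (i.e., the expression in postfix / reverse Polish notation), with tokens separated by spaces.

6 9 - 7 3 * 5 - + 7 +

Post-order on an expression tree gives postfix notation: for each operator, emit left operand, right operand, then the operator.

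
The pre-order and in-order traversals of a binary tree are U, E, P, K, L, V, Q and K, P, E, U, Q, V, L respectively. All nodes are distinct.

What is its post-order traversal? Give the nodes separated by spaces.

The first element of pre-order is the root; it splits in-order into left and right subtrees.
Root U: left subtree has 3 nodes {K, P, E}, right has 3 {Q, V, L}.
  Root E: left subtree has 2 nodes {K, P}, right has 0 { }.
    Root P: left subtree has 1 node {K}, right has 0 { }.
  Root L: left subtree has 2 nodes {Q, V}, right has 0 { }.
    Root V: left subtree has 1 node {Q}, right has 0 { }.

K P E Q V L U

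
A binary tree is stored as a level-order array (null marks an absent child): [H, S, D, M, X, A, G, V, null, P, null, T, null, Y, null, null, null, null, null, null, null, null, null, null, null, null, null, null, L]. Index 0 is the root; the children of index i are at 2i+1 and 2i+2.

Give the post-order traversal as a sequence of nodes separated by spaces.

V M P X S T A L Y G D H

Post-order visits the left subtree, then the right subtree, then the node.
At H: go left to S.
  At S: go left to M.
    At M: go left to V.
      V is a leaf — visit V.
    At M: no right child.
    Visit M.
  At S: go right to X.
    At X: go left to P.
      P is a leaf — visit P.
    At X: no right child.
    Visit X.
  Visit S.
At H: go right to D.
  At D: go left to A.
    At A: go left to T.
      T is a leaf — visit T.
    At A: no right child.
    Visit A.
  At D: go right to G.
    At G: go left to Y.
      At Y: no left child.
      At Y: go right to L.
        L is a leaf — visit L.
      Visit Y.
    At G: no right child.
    Visit G.
  Visit D.
Visit H.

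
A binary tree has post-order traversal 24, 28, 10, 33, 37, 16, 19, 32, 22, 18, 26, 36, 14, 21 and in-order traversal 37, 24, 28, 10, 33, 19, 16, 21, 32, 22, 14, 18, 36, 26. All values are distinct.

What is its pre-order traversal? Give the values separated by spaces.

The last element of post-order is the root; it splits in-order into left and right subtrees.
Root 21: left subtree has 7 nodes {37, 24, 28, 10, 33, 19, 16}, right has 6 {32, 22, 14, 18, 36, 26}.
  Root 19: left subtree has 5 nodes {37, 24, 28, 10, 33}, right has 1 {16}.
    Root 37: left subtree has 0 nodes { }, right has 4 {24, 28, 10, 33}.
      Root 33: left subtree has 3 nodes {24, 28, 10}, right has 0 { }.
        Root 10: left subtree has 2 nodes {24, 28}, right has 0 { }.
          Root 28: left subtree has 1 node {24}, right has 0 { }.
  Root 14: left subtree has 2 nodes {32, 22}, right has 3 {18, 36, 26}.
    Root 22: left subtree has 1 node {32}, right has 0 { }.
    Root 36: left subtree has 1 node {18}, right has 1 {26}.

21 19 37 33 10 28 24 16 14 22 32 36 18 26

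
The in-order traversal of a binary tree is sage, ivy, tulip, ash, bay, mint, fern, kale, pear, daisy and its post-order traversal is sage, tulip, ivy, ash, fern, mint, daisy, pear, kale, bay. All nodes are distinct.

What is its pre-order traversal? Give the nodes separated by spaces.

The last element of post-order is the root; it splits in-order into left and right subtrees.
Root bay: left subtree has 4 nodes {sage, ivy, tulip, ash}, right has 5 {mint, fern, kale, pear, daisy}.
  Root ash: left subtree has 3 nodes {sage, ivy, tulip}, right has 0 { }.
    Root ivy: left subtree has 1 node {sage}, right has 1 {tulip}.
  Root kale: left subtree has 2 nodes {mint, fern}, right has 2 {pear, daisy}.
    Root mint: left subtree has 0 nodes { }, right has 1 {fern}.
    Root pear: left subtree has 0 nodes { }, right has 1 {daisy}.

bay ash ivy sage tulip kale mint fern pear daisy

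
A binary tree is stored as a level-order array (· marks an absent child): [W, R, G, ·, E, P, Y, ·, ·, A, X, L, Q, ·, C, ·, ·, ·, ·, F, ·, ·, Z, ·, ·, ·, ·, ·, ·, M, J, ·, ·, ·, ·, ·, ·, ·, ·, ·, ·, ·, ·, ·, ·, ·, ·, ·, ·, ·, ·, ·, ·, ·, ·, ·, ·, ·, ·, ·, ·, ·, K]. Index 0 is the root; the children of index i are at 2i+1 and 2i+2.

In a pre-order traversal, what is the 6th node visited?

X

Pre-order visits the node, then its left subtree, then its right subtree.
Visit W.
At W: go left to R.
  Visit R.
  At R: no left child.
  At R: go right to E.
    Visit E.
    At E: go left to A.
      Visit A.
      At A: go left to F.
        F is a leaf — visit F.
      At A: no right child.
    At E: go right to X.
      Visit X.
      At X: no left child.
      At X: go right to Z.
        Z is a leaf — visit Z.
At W: go right to G.
  Visit G.
  At G: go left to P.
    Visit P.
    At P: go left to L.
      L is a leaf — visit L.
    At P: go right to Q.
      Q is a leaf — visit Q.
  At G: go right to Y.
    Visit Y.
    At Y: no left child.
    At Y: go right to C.
      Visit C.
      At C: go left to M.
        M is a leaf — visit M.
      At C: go right to J.
        Visit J.
        At J: no left child.
        At J: go right to K.
          K is a leaf — visit K.
Full pre-order sequence: W, R, E, A, F, X, Z, G, P, L, Q, Y, C, M, J, K.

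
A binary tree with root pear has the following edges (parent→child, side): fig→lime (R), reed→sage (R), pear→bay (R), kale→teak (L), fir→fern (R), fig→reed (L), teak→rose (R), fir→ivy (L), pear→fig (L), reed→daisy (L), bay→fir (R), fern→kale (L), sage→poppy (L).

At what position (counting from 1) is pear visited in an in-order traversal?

7

In-order visits the left subtree, then the node, then the right subtree.
At pear: go left to fig.
  At fig: go left to reed.
    At reed: go left to daisy.
      daisy is a leaf — visit daisy.
    Visit reed.
    At reed: go right to sage.
      At sage: go left to poppy.
        poppy is a leaf — visit poppy.
      Visit sage.
      At sage: no right child.
  Visit fig.
  At fig: go right to lime.
    lime is a leaf — visit lime.
Visit pear.
At pear: go right to bay.
  At bay: no left child.
  Visit bay.
  At bay: go right to fir.
    At fir: go left to ivy.
      ivy is a leaf — visit ivy.
    Visit fir.
    At fir: go right to fern.
      At fern: go left to kale.
        At kale: go left to teak.
          At teak: no left child.
          Visit teak.
          At teak: go right to rose.
            rose is a leaf — visit rose.
        Visit kale.
        At kale: no right child.
      Visit fern.
      At fern: no right child.
Full in-order sequence: daisy, reed, poppy, sage, fig, lime, pear, bay, ivy, fir, teak, rose, kale, fern.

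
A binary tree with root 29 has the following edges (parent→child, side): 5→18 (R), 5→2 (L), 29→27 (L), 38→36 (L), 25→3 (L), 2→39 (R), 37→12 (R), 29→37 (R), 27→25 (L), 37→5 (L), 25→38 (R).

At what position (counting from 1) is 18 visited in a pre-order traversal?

Pre-order visits the node, then its left subtree, then its right subtree.
Visit 29.
At 29: go left to 27.
  Visit 27.
  At 27: go left to 25.
    Visit 25.
    At 25: go left to 3.
      3 is a leaf — visit 3.
    At 25: go right to 38.
      Visit 38.
      At 38: go left to 36.
        36 is a leaf — visit 36.
      At 38: no right child.
  At 27: no right child.
At 29: go right to 37.
  Visit 37.
  At 37: go left to 5.
    Visit 5.
    At 5: go left to 2.
      Visit 2.
      At 2: no left child.
      At 2: go right to 39.
        39 is a leaf — visit 39.
    At 5: go right to 18.
      18 is a leaf — visit 18.
  At 37: go right to 12.
    12 is a leaf — visit 12.
Full pre-order sequence: 29, 27, 25, 3, 38, 36, 37, 5, 2, 39, 18, 12.

11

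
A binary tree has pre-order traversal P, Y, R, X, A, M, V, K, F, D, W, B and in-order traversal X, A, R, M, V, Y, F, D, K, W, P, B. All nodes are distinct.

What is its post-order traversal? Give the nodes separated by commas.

The first element of pre-order is the root; it splits in-order into left and right subtrees.
Root P: left subtree has 10 nodes {X, A, R, M, V, Y, F, D, K, W}, right has 1 {B}.
  Root Y: left subtree has 5 nodes {X, A, R, M, V}, right has 4 {F, D, K, W}.
    Root R: left subtree has 2 nodes {X, A}, right has 2 {M, V}.
      Root X: left subtree has 0 nodes { }, right has 1 {A}.
      Root M: left subtree has 0 nodes { }, right has 1 {V}.
    Root K: left subtree has 2 nodes {F, D}, right has 1 {W}.
      Root F: left subtree has 0 nodes { }, right has 1 {D}.

A, X, V, M, R, D, F, W, K, Y, B, P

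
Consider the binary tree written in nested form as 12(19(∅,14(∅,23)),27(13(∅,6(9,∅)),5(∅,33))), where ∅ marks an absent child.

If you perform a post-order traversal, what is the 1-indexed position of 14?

Post-order visits the left subtree, then the right subtree, then the node.
At 12: go left to 19.
  At 19: no left child.
  At 19: go right to 14.
    At 14: no left child.
    At 14: go right to 23.
      23 is a leaf — visit 23.
    Visit 14.
  Visit 19.
At 12: go right to 27.
  At 27: go left to 13.
    At 13: no left child.
    At 13: go right to 6.
      At 6: go left to 9.
        9 is a leaf — visit 9.
      At 6: no right child.
      Visit 6.
    Visit 13.
  At 27: go right to 5.
    At 5: no left child.
    At 5: go right to 33.
      33 is a leaf — visit 33.
    Visit 5.
  Visit 27.
Visit 12.
Full post-order sequence: 23, 14, 19, 9, 6, 13, 33, 5, 27, 12.

2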